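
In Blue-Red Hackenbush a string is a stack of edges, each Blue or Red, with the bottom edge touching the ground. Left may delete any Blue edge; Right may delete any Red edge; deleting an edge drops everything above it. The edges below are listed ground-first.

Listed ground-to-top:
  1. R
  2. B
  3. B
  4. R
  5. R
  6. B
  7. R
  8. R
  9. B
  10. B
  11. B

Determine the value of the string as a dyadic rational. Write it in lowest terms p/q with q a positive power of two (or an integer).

G(R) = { none | 0 } — -1
G(RB) = { -1 | 0 } — -1/2
G(RBB) = { -1; -1/2 | 0 } — -1/4
G(RBBR) = { -1; -1/2 | -1/4; 0 } — -3/8
G(RBBRR) = { -1; -1/2 | -3/8; -1/4; 0 } — -7/16
G(RBBRRB) = { -1; -1/2; -7/16 | -3/8; -1/4; 0 } — -13/32
G(RBBRRBR) = { -1; -1/2; -7/16 | -13/32; -3/8; -1/4; 0 } — -27/64
G(RBBRRBRR) = { -1; -1/2; -7/16 | -27/64; -13/32; -3/8; -1/4; 0 } — -55/128
G(RBBRRBRRB) = { -1; -1/2; -7/16; -55/128 | -27/64; -13/32; -3/8; -1/4; 0 } — -109/256
G(RBBRRBRRBB) = { -1; -1/2; -7/16; -55/128; -109/256 | -27/64; -13/32; -3/8; -1/4; 0 } — -217/512
G(RBBRRBRRBBB) = { -1; -1/2; -7/16; -55/128; -109/256; -217/512 | -27/64; -13/32; -3/8; -1/4; 0 } — -433/1024

-433/1024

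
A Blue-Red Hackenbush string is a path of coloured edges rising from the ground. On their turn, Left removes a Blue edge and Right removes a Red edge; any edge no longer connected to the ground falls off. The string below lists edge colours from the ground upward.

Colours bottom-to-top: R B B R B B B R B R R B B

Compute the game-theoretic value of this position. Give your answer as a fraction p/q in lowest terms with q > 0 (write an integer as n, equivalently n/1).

-1113/4096

1 of 13 · R · max L −∞ · min R 0 = -1
2 of 13 · RB · max L -1 · min R 0 = -1/2
3 of 13 · RBB · max L -1/2 · min R 0 = -1/4
4 of 13 · RBBR · max L -1/2 · min R -1/4 = -3/8
5 of 13 · RBBRB · max L -3/8 · min R -1/4 = -5/16
6 of 13 · RBBRBB · max L -5/16 · min R -1/4 = -9/32
7 of 13 · RBBRBBB · max L -9/32 · min R -1/4 = -17/64
8 of 13 · RBBRBBBR · max L -9/32 · min R -17/64 = -35/128
9 of 13 · RBBRBBBRB · max L -35/128 · min R -17/64 = -69/256
10 of 13 · RBBRBBBRBR · max L -35/128 · min R -69/256 = -139/512
11 of 13 · RBBRBBBRBRR · max L -35/128 · min R -139/512 = -279/1024
12 of 13 · RBBRBBBRBRRB · max L -279/1024 · min R -139/512 = -557/2048
13 of 13 · RBBRBBBRBRRBB · max L -557/2048 · min R -139/512 = -1113/4096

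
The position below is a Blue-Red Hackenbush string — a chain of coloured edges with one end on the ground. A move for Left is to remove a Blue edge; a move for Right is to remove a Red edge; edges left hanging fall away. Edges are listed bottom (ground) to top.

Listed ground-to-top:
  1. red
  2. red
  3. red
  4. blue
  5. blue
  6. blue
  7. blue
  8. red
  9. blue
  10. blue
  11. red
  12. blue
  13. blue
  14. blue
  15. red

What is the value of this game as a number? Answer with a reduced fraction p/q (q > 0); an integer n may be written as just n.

Build value(s[:k]) for k = 1..15, string s = red red red blue blue blue blue red blue blue red blue blue blue red.
edge 1 of 15 (red): { · | 0 } ⇒ -1
edge 2 of 15 (red): { · | -1, 0 } ⇒ -2
edge 3 of 15 (red): { · | -2, -1, 0 } ⇒ -3
edge 4 of 15 (blue): { -3 | -2, -1, 0 } ⇒ -5/2
edge 5 of 15 (blue): { -3, -5/2 | -2, -1, 0 } ⇒ -9/4
edge 6 of 15 (blue): { -3, -5/2, -9/4 | -2, -1, 0 } ⇒ -17/8
edge 7 of 15 (blue): { -3, -5/2, -9/4, -17/8 | -2, -1, 0 } ⇒ -33/16
edge 8 of 15 (red): { -3, -5/2, -9/4, -17/8 | -33/16, -2, -1, 0 } ⇒ -67/32
edge 9 of 15 (blue): { -3, -5/2, -9/4, -17/8, -67/32 | -33/16, -2, -1, 0 } ⇒ -133/64
edge 10 of 15 (blue): { -3, -5/2, -9/4, -17/8, -67/32, -133/64 | -33/16, -2, -1, 0 } ⇒ -265/128
edge 11 of 15 (red): { -3, -5/2, -9/4, -17/8, -67/32, -133/64 | -265/128, -33/16, -2, -1, 0 } ⇒ -531/256
edge 12 of 15 (blue): { -3, -5/2, -9/4, -17/8, -67/32, -133/64, -531/256 | -265/128, -33/16, -2, -1, 0 } ⇒ -1061/512
edge 13 of 15 (blue): { -3, -5/2, -9/4, -17/8, -67/32, -133/64, -531/256, -1061/512 | -265/128, -33/16, -2, -1, 0 } ⇒ -2121/1024
edge 14 of 15 (blue): { -3, -5/2, -9/4, -17/8, -67/32, -133/64, -531/256, -1061/512, -2121/1024 | -265/128, -33/16, -2, -1, 0 } ⇒ -4241/2048
edge 15 of 15 (red): { -3, -5/2, -9/4, -17/8, -67/32, -133/64, -531/256, -1061/512, -2121/1024 | -4241/2048, -265/128, -33/16, -2, -1, 0 } ⇒ -8483/4096

-8483/4096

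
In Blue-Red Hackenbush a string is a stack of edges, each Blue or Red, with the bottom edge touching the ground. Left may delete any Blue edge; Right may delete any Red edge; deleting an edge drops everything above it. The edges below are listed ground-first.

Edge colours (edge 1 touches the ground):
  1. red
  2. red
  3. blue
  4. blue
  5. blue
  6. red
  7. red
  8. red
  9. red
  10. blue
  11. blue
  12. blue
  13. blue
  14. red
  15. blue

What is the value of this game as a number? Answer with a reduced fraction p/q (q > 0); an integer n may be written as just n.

-10117/8192

Recurse on prefixes of the 15-edge string red red blue blue blue red red red red blue blue blue blue red blue:
value(r) = {  | 0 } gives -1
value(rr) = {  | -1 0 } gives -2
value(rrb) = { -2 | -1 0 } gives -3/2
value(rrbb) = { -2 -3/2 | -1 0 } gives -5/4
value(rrbbb) = { -2 -3/2 -5/4 | -1 0 } gives -9/8
value(rrbbbr) = { -2 -3/2 -5/4 | -9/8 -1 0 } gives -19/16
value(rrbbbrr) = { -2 -3/2 -5/4 | -19/16 -9/8 -1 0 } gives -39/32
value(rrbbbrrr) = { -2 -3/2 -5/4 | -39/32 -19/16 -9/8 -1 0 } gives -79/64
value(rrbbbrrrr) = { -2 -3/2 -5/4 | -79/64 -39/32 -19/16 -9/8 -1 0 } gives -159/128
value(rrbbbrrrrb) = { -2 -3/2 -5/4 -159/128 | -79/64 -39/32 -19/16 -9/8 -1 0 } gives -317/256
value(rrbbbrrrrbb) = { -2 -3/2 -5/4 -159/128 -317/256 | -79/64 -39/32 -19/16 -9/8 -1 0 } gives -633/512
value(rrbbbrrrrbbb) = { -2 -3/2 -5/4 -159/128 -317/256 -633/512 | -79/64 -39/32 -19/16 -9/8 -1 0 } gives -1265/1024
value(rrbbbrrrrbbbb) = { -2 -3/2 -5/4 -159/128 -317/256 -633/512 -1265/1024 | -79/64 -39/32 -19/16 -9/8 -1 0 } gives -2529/2048
value(rrbbbrrrrbbbbr) = { -2 -3/2 -5/4 -159/128 -317/256 -633/512 -1265/1024 | -2529/2048 -79/64 -39/32 -19/16 -9/8 -1 0 } gives -5059/4096
value(rrbbbrrrrbbbbrb) = { -2 -3/2 -5/4 -159/128 -317/256 -633/512 -1265/1024 -5059/4096 | -2529/2048 -79/64 -39/32 -19/16 -9/8 -1 0 } gives -10117/8192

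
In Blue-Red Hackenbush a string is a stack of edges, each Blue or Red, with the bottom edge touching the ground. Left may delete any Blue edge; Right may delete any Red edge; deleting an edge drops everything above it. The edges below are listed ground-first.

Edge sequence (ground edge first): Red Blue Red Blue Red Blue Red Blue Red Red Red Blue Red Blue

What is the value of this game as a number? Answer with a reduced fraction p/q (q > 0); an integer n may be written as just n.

step 1: add Red to get R; options L={ — } R={ 0 } so -1
step 2: add Blue to get RB; options L={ -1 } R={ 0 } so -1/2
step 3: add Red to get RBR; options L={ -1 } R={ -1/2,0 } so -3/4
step 4: add Blue to get RBRB; options L={ -1,-3/4 } R={ -1/2,0 } so -5/8
step 5: add Red to get RBRBR; options L={ -1,-3/4 } R={ -5/8,-1/2,0 } so -11/16
step 6: add Blue to get RBRBRB; options L={ -1,-3/4,-11/16 } R={ -5/8,-1/2,0 } so -21/32
step 7: add Red to get RBRBRBR; options L={ -1,-3/4,-11/16 } R={ -21/32,-5/8,-1/2,0 } so -43/64
step 8: add Blue to get RBRBRBRB; options L={ -1,-3/4,-11/16,-43/64 } R={ -21/32,-5/8,-1/2,0 } so -85/128
step 9: add Red to get RBRBRBRBR; options L={ -1,-3/4,-11/16,-43/64 } R={ -85/128,-21/32,-5/8,-1/2,0 } so -171/256
step 10: add Red to get RBRBRBRBRR; options L={ -1,-3/4,-11/16,-43/64 } R={ -171/256,-85/128,-21/32,-5/8,-1/2,0 } so -343/512
step 11: add Red to get RBRBRBRBRRR; options L={ -1,-3/4,-11/16,-43/64 } R={ -343/512,-171/256,-85/128,-21/32,-5/8,-1/2,0 } so -687/1024
step 12: add Blue to get RBRBRBRBRRRB; options L={ -1,-3/4,-11/16,-43/64,-687/1024 } R={ -343/512,-171/256,-85/128,-21/32,-5/8,-1/2,0 } so -1373/2048
step 13: add Red to get RBRBRBRBRRRBR; options L={ -1,-3/4,-11/16,-43/64,-687/1024 } R={ -1373/2048,-343/512,-171/256,-85/128,-21/32,-5/8,-1/2,0 } so -2747/4096
step 14: add Blue to get RBRBRBRBRRRBRB; options L={ -1,-3/4,-11/16,-43/64,-687/1024,-2747/4096 } R={ -1373/2048,-343/512,-171/256,-85/128,-21/32,-5/8,-1/2,0 } so -5493/8192

-5493/8192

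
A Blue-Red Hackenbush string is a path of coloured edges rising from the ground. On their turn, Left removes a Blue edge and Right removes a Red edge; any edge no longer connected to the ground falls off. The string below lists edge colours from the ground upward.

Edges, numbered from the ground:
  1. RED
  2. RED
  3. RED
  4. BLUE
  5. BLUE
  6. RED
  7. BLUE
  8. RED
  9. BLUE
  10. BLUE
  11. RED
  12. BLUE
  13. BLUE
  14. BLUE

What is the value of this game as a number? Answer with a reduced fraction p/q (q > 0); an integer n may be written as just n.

-4753/2048

value(R) = { ∅ | 0 } ⇒ -1
value(RR) = { ∅ | -1, 0 } ⇒ -2
value(RRR) = { ∅ | -2, -1, 0 } ⇒ -3
value(RRRB) = { -3 | -2, -1, 0 } ⇒ -5/2
value(RRRBB) = { -3, -5/2 | -2, -1, 0 } ⇒ -9/4
value(RRRBBR) = { -3, -5/2 | -9/4, -2, -1, 0 } ⇒ -19/8
value(RRRBBRB) = { -3, -5/2, -19/8 | -9/4, -2, -1, 0 } ⇒ -37/16
value(RRRBBRBR) = { -3, -5/2, -19/8 | -37/16, -9/4, -2, -1, 0 } ⇒ -75/32
value(RRRBBRBRB) = { -3, -5/2, -19/8, -75/32 | -37/16, -9/4, -2, -1, 0 } ⇒ -149/64
value(RRRBBRBRBB) = { -3, -5/2, -19/8, -75/32, -149/64 | -37/16, -9/4, -2, -1, 0 } ⇒ -297/128
value(RRRBBRBRBBR) = { -3, -5/2, -19/8, -75/32, -149/64 | -297/128, -37/16, -9/4, -2, -1, 0 } ⇒ -595/256
value(RRRBBRBRBBRB) = { -3, -5/2, -19/8, -75/32, -149/64, -595/256 | -297/128, -37/16, -9/4, -2, -1, 0 } ⇒ -1189/512
value(RRRBBRBRBBRBB) = { -3, -5/2, -19/8, -75/32, -149/64, -595/256, -1189/512 | -297/128, -37/16, -9/4, -2, -1, 0 } ⇒ -2377/1024
value(RRRBBRBRBBRBBB) = { -3, -5/2, -19/8, -75/32, -149/64, -595/256, -1189/512, -2377/1024 | -297/128, -37/16, -9/4, -2, -1, 0 } ⇒ -4753/2048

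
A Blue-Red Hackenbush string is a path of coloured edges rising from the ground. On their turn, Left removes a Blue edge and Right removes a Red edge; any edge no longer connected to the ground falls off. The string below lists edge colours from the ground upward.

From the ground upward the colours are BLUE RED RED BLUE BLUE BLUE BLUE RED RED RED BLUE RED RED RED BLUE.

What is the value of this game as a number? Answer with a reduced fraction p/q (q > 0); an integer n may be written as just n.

7715/16384

Build g(s[:k]) for k = 1..15, string s = BLUE RED RED BLUE BLUE BLUE BLUE RED RED RED BLUE RED RED RED BLUE.
g_1 [B]  L=[0]  R=[·]  ⇒ 1
g_2 [BR]  L=[0]  R=[1]  ⇒ 1/2
g_3 [BRR]  L=[0]  R=[1/2, 1]  ⇒ 1/4
g_4 [BRRB]  L=[0, 1/4]  R=[1/2, 1]  ⇒ 3/8
g_5 [BRRBB]  L=[0, 1/4, 3/8]  R=[1/2, 1]  ⇒ 7/16
g_6 [BRRBBB]  L=[0, 1/4, 3/8, 7/16]  R=[1/2, 1]  ⇒ 15/32
g_7 [BRRBBBB]  L=[0, 1/4, 3/8, 7/16, 15/32]  R=[1/2, 1]  ⇒ 31/64
g_8 [BRRBBBBR]  L=[0, 1/4, 3/8, 7/16, 15/32]  R=[31/64, 1/2, 1]  ⇒ 61/128
g_9 [BRRBBBBRR]  L=[0, 1/4, 3/8, 7/16, 15/32]  R=[61/128, 31/64, 1/2, 1]  ⇒ 121/256
g_10 [BRRBBBBRRR]  L=[0, 1/4, 3/8, 7/16, 15/32]  R=[121/256, 61/128, 31/64, 1/2, 1]  ⇒ 241/512
g_11 [BRRBBBBRRRB]  L=[0, 1/4, 3/8, 7/16, 15/32, 241/512]  R=[121/256, 61/128, 31/64, 1/2, 1]  ⇒ 483/1024
g_12 [BRRBBBBRRRBR]  L=[0, 1/4, 3/8, 7/16, 15/32, 241/512]  R=[483/1024, 121/256, 61/128, 31/64, 1/2, 1]  ⇒ 965/2048
g_13 [BRRBBBBRRRBRR]  L=[0, 1/4, 3/8, 7/16, 15/32, 241/512]  R=[965/2048, 483/1024, 121/256, 61/128, 31/64, 1/2, 1]  ⇒ 1929/4096
g_14 [BRRBBBBRRRBRRR]  L=[0, 1/4, 3/8, 7/16, 15/32, 241/512]  R=[1929/4096, 965/2048, 483/1024, 121/256, 61/128, 31/64, 1/2, 1]  ⇒ 3857/8192
g_15 [BRRBBBBRRRBRRRB]  L=[0, 1/4, 3/8, 7/16, 15/32, 241/512, 3857/8192]  R=[1929/4096, 965/2048, 483/1024, 121/256, 61/128, 31/64, 1/2, 1]  ⇒ 7715/16384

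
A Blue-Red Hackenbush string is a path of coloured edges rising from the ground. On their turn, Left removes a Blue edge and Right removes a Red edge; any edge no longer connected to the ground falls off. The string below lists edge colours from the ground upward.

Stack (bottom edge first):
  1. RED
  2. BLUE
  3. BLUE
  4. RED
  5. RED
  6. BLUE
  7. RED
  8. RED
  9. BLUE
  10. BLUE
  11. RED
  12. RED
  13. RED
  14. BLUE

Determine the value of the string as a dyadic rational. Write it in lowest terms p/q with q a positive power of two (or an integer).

-3485/8192

Build v(s[:k]) for k = 1..14, string s = RED BLUE BLUE RED RED BLUE RED RED BLUE BLUE RED RED RED BLUE.
R: Left { ∅ }, Right { 0 } → simplest -1
RB: Left { -1 }, Right { 0 } → simplest -1/2
RBB: Left { -1; -1/2 }, Right { 0 } → simplest -1/4
RBBR: Left { -1; -1/2 }, Right { -1/4; 0 } → simplest -3/8
RBBRR: Left { -1; -1/2 }, Right { -3/8; -1/4; 0 } → simplest -7/16
RBBRRB: Left { -1; -1/2; -7/16 }, Right { -3/8; -1/4; 0 } → simplest -13/32
RBBRRBR: Left { -1; -1/2; -7/16 }, Right { -13/32; -3/8; -1/4; 0 } → simplest -27/64
RBBRRBRR: Left { -1; -1/2; -7/16 }, Right { -27/64; -13/32; -3/8; -1/4; 0 } → simplest -55/128
RBBRRBRRB: Left { -1; -1/2; -7/16; -55/128 }, Right { -27/64; -13/32; -3/8; -1/4; 0 } → simplest -109/256
RBBRRBRRBB: Left { -1; -1/2; -7/16; -55/128; -109/256 }, Right { -27/64; -13/32; -3/8; -1/4; 0 } → simplest -217/512
RBBRRBRRBBR: Left { -1; -1/2; -7/16; -55/128; -109/256 }, Right { -217/512; -27/64; -13/32; -3/8; -1/4; 0 } → simplest -435/1024
RBBRRBRRBBRR: Left { -1; -1/2; -7/16; -55/128; -109/256 }, Right { -435/1024; -217/512; -27/64; -13/32; -3/8; -1/4; 0 } → simplest -871/2048
RBBRRBRRBBRRR: Left { -1; -1/2; -7/16; -55/128; -109/256 }, Right { -871/2048; -435/1024; -217/512; -27/64; -13/32; -3/8; -1/4; 0 } → simplest -1743/4096
RBBRRBRRBBRRRB: Left { -1; -1/2; -7/16; -55/128; -109/256; -1743/4096 }, Right { -871/2048; -435/1024; -217/512; -27/64; -13/32; -3/8; -1/4; 0 } → simplest -3485/8192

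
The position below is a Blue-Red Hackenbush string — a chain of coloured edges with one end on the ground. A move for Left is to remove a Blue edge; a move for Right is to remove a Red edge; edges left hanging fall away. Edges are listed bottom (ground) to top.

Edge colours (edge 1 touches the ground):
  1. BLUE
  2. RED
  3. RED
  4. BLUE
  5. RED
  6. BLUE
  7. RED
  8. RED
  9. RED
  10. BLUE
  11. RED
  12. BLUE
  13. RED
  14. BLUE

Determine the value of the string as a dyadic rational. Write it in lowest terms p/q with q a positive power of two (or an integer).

2603/8192

Build val(s[:k]) for k = 1..14, string s = BLUE RED RED BLUE RED BLUE RED RED RED BLUE RED BLUE RED BLUE.
val_1 [B]  L=[0]  R=[∅]  — 1
val_2 [BR]  L=[0]  R=[1]  — 1/2
val_3 [BRR]  L=[0]  R=[1/2 1]  — 1/4
val_4 [BRRB]  L=[0 1/4]  R=[1/2 1]  — 3/8
val_5 [BRRBR]  L=[0 1/4]  R=[3/8 1/2 1]  — 5/16
val_6 [BRRBRB]  L=[0 1/4 5/16]  R=[3/8 1/2 1]  — 11/32
val_7 [BRRBRBR]  L=[0 1/4 5/16]  R=[11/32 3/8 1/2 1]  — 21/64
val_8 [BRRBRBRR]  L=[0 1/4 5/16]  R=[21/64 11/32 3/8 1/2 1]  — 41/128
val_9 [BRRBRBRRR]  L=[0 1/4 5/16]  R=[41/128 21/64 11/32 3/8 1/2 1]  — 81/256
val_10 [BRRBRBRRRB]  L=[0 1/4 5/16 81/256]  R=[41/128 21/64 11/32 3/8 1/2 1]  — 163/512
val_11 [BRRBRBRRRBR]  L=[0 1/4 5/16 81/256]  R=[163/512 41/128 21/64 11/32 3/8 1/2 1]  — 325/1024
val_12 [BRRBRBRRRBRB]  L=[0 1/4 5/16 81/256 325/1024]  R=[163/512 41/128 21/64 11/32 3/8 1/2 1]  — 651/2048
val_13 [BRRBRBRRRBRBR]  L=[0 1/4 5/16 81/256 325/1024]  R=[651/2048 163/512 41/128 21/64 11/32 3/8 1/2 1]  — 1301/4096
val_14 [BRRBRBRRRBRBRB]  L=[0 1/4 5/16 81/256 325/1024 1301/4096]  R=[651/2048 163/512 41/128 21/64 11/32 3/8 1/2 1]  — 2603/8192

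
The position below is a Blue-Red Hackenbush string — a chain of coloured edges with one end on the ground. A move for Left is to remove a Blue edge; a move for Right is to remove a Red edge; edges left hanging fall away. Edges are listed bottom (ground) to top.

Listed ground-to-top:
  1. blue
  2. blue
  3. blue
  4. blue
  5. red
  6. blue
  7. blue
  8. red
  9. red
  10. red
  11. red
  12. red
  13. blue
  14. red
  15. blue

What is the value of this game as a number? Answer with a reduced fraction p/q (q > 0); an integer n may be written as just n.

value_1 [b]  L=[0]  R=[—]  ⇒ 1
value_2 [bb]  L=[0; 1]  R=[—]  ⇒ 2
value_3 [bbb]  L=[0; 1; 2]  R=[—]  ⇒ 3
value_4 [bbbb]  L=[0; 1; 2; 3]  R=[—]  ⇒ 4
value_5 [bbbbr]  L=[0; 1; 2; 3]  R=[4]  ⇒ 7/2
value_6 [bbbbrb]  L=[0; 1; 2; 3; 7/2]  R=[4]  ⇒ 15/4
value_7 [bbbbrbb]  L=[0; 1; 2; 3; 7/2; 15/4]  R=[4]  ⇒ 31/8
value_8 [bbbbrbbr]  L=[0; 1; 2; 3; 7/2; 15/4]  R=[31/8; 4]  ⇒ 61/16
value_9 [bbbbrbbrr]  L=[0; 1; 2; 3; 7/2; 15/4]  R=[61/16; 31/8; 4]  ⇒ 121/32
value_10 [bbbbrbbrrr]  L=[0; 1; 2; 3; 7/2; 15/4]  R=[121/32; 61/16; 31/8; 4]  ⇒ 241/64
value_11 [bbbbrbbrrrr]  L=[0; 1; 2; 3; 7/2; 15/4]  R=[241/64; 121/32; 61/16; 31/8; 4]  ⇒ 481/128
value_12 [bbbbrbbrrrrr]  L=[0; 1; 2; 3; 7/2; 15/4]  R=[481/128; 241/64; 121/32; 61/16; 31/8; 4]  ⇒ 961/256
value_13 [bbbbrbbrrrrrb]  L=[0; 1; 2; 3; 7/2; 15/4; 961/256]  R=[481/128; 241/64; 121/32; 61/16; 31/8; 4]  ⇒ 1923/512
value_14 [bbbbrbbrrrrrbr]  L=[0; 1; 2; 3; 7/2; 15/4; 961/256]  R=[1923/512; 481/128; 241/64; 121/32; 61/16; 31/8; 4]  ⇒ 3845/1024
value_15 [bbbbrbbrrrrrbrb]  L=[0; 1; 2; 3; 7/2; 15/4; 961/256; 3845/1024]  R=[1923/512; 481/128; 241/64; 121/32; 61/16; 31/8; 4]  ⇒ 7691/2048

7691/2048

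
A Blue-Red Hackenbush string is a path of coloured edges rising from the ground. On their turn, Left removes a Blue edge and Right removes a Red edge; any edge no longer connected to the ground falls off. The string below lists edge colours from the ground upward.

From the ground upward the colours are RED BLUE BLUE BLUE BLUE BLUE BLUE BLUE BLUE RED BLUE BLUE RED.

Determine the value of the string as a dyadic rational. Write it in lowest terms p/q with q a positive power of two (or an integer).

step 1: add RED to get R; options L={ — } R={ 0 } — -1
step 2: add BLUE to get RB; options L={ -1 } R={ 0 } — -1/2
step 3: add BLUE to get RBB; options L={ -1, -1/2 } R={ 0 } — -1/4
step 4: add BLUE to get RBBB; options L={ -1, -1/2, -1/4 } R={ 0 } — -1/8
step 5: add BLUE to get RBBBB; options L={ -1, -1/2, -1/4, -1/8 } R={ 0 } — -1/16
step 6: add BLUE to get RBBBBB; options L={ -1, -1/2, -1/4, -1/8, -1/16 } R={ 0 } — -1/32
step 7: add BLUE to get RBBBBBB; options L={ -1, -1/2, -1/4, -1/8, -1/16, -1/32 } R={ 0 } — -1/64
step 8: add BLUE to get RBBBBBBB; options L={ -1, -1/2, -1/4, -1/8, -1/16, -1/32, -1/64 } R={ 0 } — -1/128
step 9: add BLUE to get RBBBBBBBB; options L={ -1, -1/2, -1/4, -1/8, -1/16, -1/32, -1/64, -1/128 } R={ 0 } — -1/256
step 10: add RED to get RBBBBBBBBR; options L={ -1, -1/2, -1/4, -1/8, -1/16, -1/32, -1/64, -1/128 } R={ -1/256, 0 } — -3/512
step 11: add BLUE to get RBBBBBBBBRB; options L={ -1, -1/2, -1/4, -1/8, -1/16, -1/32, -1/64, -1/128, -3/512 } R={ -1/256, 0 } — -5/1024
step 12: add BLUE to get RBBBBBBBBRBB; options L={ -1, -1/2, -1/4, -1/8, -1/16, -1/32, -1/64, -1/128, -3/512, -5/1024 } R={ -1/256, 0 } — -9/2048
step 13: add RED to get RBBBBBBBBRBBR; options L={ -1, -1/2, -1/4, -1/8, -1/16, -1/32, -1/64, -1/128, -3/512, -5/1024 } R={ -9/2048, -1/256, 0 } — -19/4096

-19/4096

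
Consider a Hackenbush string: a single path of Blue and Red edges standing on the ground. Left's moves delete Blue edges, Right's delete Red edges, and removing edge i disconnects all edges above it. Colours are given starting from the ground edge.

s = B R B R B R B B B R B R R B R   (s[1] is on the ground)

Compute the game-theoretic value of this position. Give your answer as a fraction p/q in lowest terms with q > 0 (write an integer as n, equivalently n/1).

B: Left { 0 }, Right { ∅ } = simplest 1
BR: Left { 0 }, Right { 1 } = simplest 1/2
BRB: Left { 0; 1/2 }, Right { 1 } = simplest 3/4
BRBR: Left { 0; 1/2 }, Right { 3/4; 1 } = simplest 5/8
BRBRB: Left { 0; 1/2; 5/8 }, Right { 3/4; 1 } = simplest 11/16
BRBRBR: Left { 0; 1/2; 5/8 }, Right { 11/16; 3/4; 1 } = simplest 21/32
BRBRBRB: Left { 0; 1/2; 5/8; 21/32 }, Right { 11/16; 3/4; 1 } = simplest 43/64
BRBRBRBB: Left { 0; 1/2; 5/8; 21/32; 43/64 }, Right { 11/16; 3/4; 1 } = simplest 87/128
BRBRBRBBB: Left { 0; 1/2; 5/8; 21/32; 43/64; 87/128 }, Right { 11/16; 3/4; 1 } = simplest 175/256
BRBRBRBBBR: Left { 0; 1/2; 5/8; 21/32; 43/64; 87/128 }, Right { 175/256; 11/16; 3/4; 1 } = simplest 349/512
BRBRBRBBBRB: Left { 0; 1/2; 5/8; 21/32; 43/64; 87/128; 349/512 }, Right { 175/256; 11/16; 3/4; 1 } = simplest 699/1024
BRBRBRBBBRBR: Left { 0; 1/2; 5/8; 21/32; 43/64; 87/128; 349/512 }, Right { 699/1024; 175/256; 11/16; 3/4; 1 } = simplest 1397/2048
BRBRBRBBBRBRR: Left { 0; 1/2; 5/8; 21/32; 43/64; 87/128; 349/512 }, Right { 1397/2048; 699/1024; 175/256; 11/16; 3/4; 1 } = simplest 2793/4096
BRBRBRBBBRBRRB: Left { 0; 1/2; 5/8; 21/32; 43/64; 87/128; 349/512; 2793/4096 }, Right { 1397/2048; 699/1024; 175/256; 11/16; 3/4; 1 } = simplest 5587/8192
BRBRBRBBBRBRRBR: Left { 0; 1/2; 5/8; 21/32; 43/64; 87/128; 349/512; 2793/4096 }, Right { 5587/8192; 1397/2048; 699/1024; 175/256; 11/16; 3/4; 1 } = simplest 11173/16384

11173/16384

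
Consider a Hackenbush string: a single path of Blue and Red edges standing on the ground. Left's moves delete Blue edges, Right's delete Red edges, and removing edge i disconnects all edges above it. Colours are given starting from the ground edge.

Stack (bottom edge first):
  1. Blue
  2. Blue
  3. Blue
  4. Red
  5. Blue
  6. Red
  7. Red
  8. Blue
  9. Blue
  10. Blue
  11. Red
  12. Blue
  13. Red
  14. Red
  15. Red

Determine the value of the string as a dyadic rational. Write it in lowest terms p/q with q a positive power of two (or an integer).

Build g(s[:k]) for k = 1..15, string s = Blue Blue Blue Red Blue Red Red Blue Blue Blue Red Blue Red Red Red.
B: Left { 0 }, Right { · } => simplest 1
BB: Left { 0; 1 }, Right { · } => simplest 2
BBB: Left { 0; 1; 2 }, Right { · } => simplest 3
BBBR: Left { 0; 1; 2 }, Right { 3 } => simplest 5/2
BBBRB: Left { 0; 1; 2; 5/2 }, Right { 3 } => simplest 11/4
BBBRBR: Left { 0; 1; 2; 5/2 }, Right { 11/4; 3 } => simplest 21/8
BBBRBRR: Left { 0; 1; 2; 5/2 }, Right { 21/8; 11/4; 3 } => simplest 41/16
BBBRBRRB: Left { 0; 1; 2; 5/2; 41/16 }, Right { 21/8; 11/4; 3 } => simplest 83/32
BBBRBRRBB: Left { 0; 1; 2; 5/2; 41/16; 83/32 }, Right { 21/8; 11/4; 3 } => simplest 167/64
BBBRBRRBBB: Left { 0; 1; 2; 5/2; 41/16; 83/32; 167/64 }, Right { 21/8; 11/4; 3 } => simplest 335/128
BBBRBRRBBBR: Left { 0; 1; 2; 5/2; 41/16; 83/32; 167/64 }, Right { 335/128; 21/8; 11/4; 3 } => simplest 669/256
BBBRBRRBBBRB: Left { 0; 1; 2; 5/2; 41/16; 83/32; 167/64; 669/256 }, Right { 335/128; 21/8; 11/4; 3 } => simplest 1339/512
BBBRBRRBBBRBR: Left { 0; 1; 2; 5/2; 41/16; 83/32; 167/64; 669/256 }, Right { 1339/512; 335/128; 21/8; 11/4; 3 } => simplest 2677/1024
BBBRBRRBBBRBRR: Left { 0; 1; 2; 5/2; 41/16; 83/32; 167/64; 669/256 }, Right { 2677/1024; 1339/512; 335/128; 21/8; 11/4; 3 } => simplest 5353/2048
BBBRBRRBBBRBRRR: Left { 0; 1; 2; 5/2; 41/16; 83/32; 167/64; 669/256 }, Right { 5353/2048; 2677/1024; 1339/512; 335/128; 21/8; 11/4; 3 } => simplest 10705/4096

10705/4096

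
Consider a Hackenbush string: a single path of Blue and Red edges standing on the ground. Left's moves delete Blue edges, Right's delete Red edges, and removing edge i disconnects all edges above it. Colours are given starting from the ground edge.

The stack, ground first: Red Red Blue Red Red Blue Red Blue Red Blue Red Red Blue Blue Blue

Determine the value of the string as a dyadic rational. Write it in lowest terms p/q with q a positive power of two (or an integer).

Build val(s[:k]) for k = 1..15, string s = Red Red Blue Red Red Blue Red Blue Red Blue Red Red Blue Blue Blue.
val_1 [R]  L=[∅]  R=[0]  → -1
val_2 [RR]  L=[∅]  R=[-1,0]  → -2
val_3 [RRB]  L=[-2]  R=[-1,0]  → -3/2
val_4 [RRBR]  L=[-2]  R=[-3/2,-1,0]  → -7/4
val_5 [RRBRR]  L=[-2]  R=[-7/4,-3/2,-1,0]  → -15/8
val_6 [RRBRRB]  L=[-2,-15/8]  R=[-7/4,-3/2,-1,0]  → -29/16
val_7 [RRBRRBR]  L=[-2,-15/8]  R=[-29/16,-7/4,-3/2,-1,0]  → -59/32
val_8 [RRBRRBRB]  L=[-2,-15/8,-59/32]  R=[-29/16,-7/4,-3/2,-1,0]  → -117/64
val_9 [RRBRRBRBR]  L=[-2,-15/8,-59/32]  R=[-117/64,-29/16,-7/4,-3/2,-1,0]  → -235/128
val_10 [RRBRRBRBRB]  L=[-2,-15/8,-59/32,-235/128]  R=[-117/64,-29/16,-7/4,-3/2,-1,0]  → -469/256
val_11 [RRBRRBRBRBR]  L=[-2,-15/8,-59/32,-235/128]  R=[-469/256,-117/64,-29/16,-7/4,-3/2,-1,0]  → -939/512
val_12 [RRBRRBRBRBRR]  L=[-2,-15/8,-59/32,-235/128]  R=[-939/512,-469/256,-117/64,-29/16,-7/4,-3/2,-1,0]  → -1879/1024
val_13 [RRBRRBRBRBRRB]  L=[-2,-15/8,-59/32,-235/128,-1879/1024]  R=[-939/512,-469/256,-117/64,-29/16,-7/4,-3/2,-1,0]  → -3757/2048
val_14 [RRBRRBRBRBRRBB]  L=[-2,-15/8,-59/32,-235/128,-1879/1024,-3757/2048]  R=[-939/512,-469/256,-117/64,-29/16,-7/4,-3/2,-1,0]  → -7513/4096
val_15 [RRBRRBRBRBRRBBB]  L=[-2,-15/8,-59/32,-235/128,-1879/1024,-3757/2048,-7513/4096]  R=[-939/512,-469/256,-117/64,-29/16,-7/4,-3/2,-1,0]  → -15025/8192

-15025/8192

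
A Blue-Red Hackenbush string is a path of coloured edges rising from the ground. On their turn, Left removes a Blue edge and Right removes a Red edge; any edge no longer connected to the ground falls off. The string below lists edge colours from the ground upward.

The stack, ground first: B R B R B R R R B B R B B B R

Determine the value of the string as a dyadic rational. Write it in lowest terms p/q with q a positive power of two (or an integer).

10461/16384

Prefix values for B R B R B R R R B B R B B B R via {L|R} + simplicity:
val(B) = { 0 | ∅ } → 1
val(BR) = { 0 | 1 } → 1/2
val(BRB) = { 0 1/2 | 1 } → 3/4
val(BRBR) = { 0 1/2 | 3/4 1 } → 5/8
val(BRBRB) = { 0 1/2 5/8 | 3/4 1 } → 11/16
val(BRBRBR) = { 0 1/2 5/8 | 11/16 3/4 1 } → 21/32
val(BRBRBRR) = { 0 1/2 5/8 | 21/32 11/16 3/4 1 } → 41/64
val(BRBRBRRR) = { 0 1/2 5/8 | 41/64 21/32 11/16 3/4 1 } → 81/128
val(BRBRBRRRB) = { 0 1/2 5/8 81/128 | 41/64 21/32 11/16 3/4 1 } → 163/256
val(BRBRBRRRBB) = { 0 1/2 5/8 81/128 163/256 | 41/64 21/32 11/16 3/4 1 } → 327/512
val(BRBRBRRRBBR) = { 0 1/2 5/8 81/128 163/256 | 327/512 41/64 21/32 11/16 3/4 1 } → 653/1024
val(BRBRBRRRBBRB) = { 0 1/2 5/8 81/128 163/256 653/1024 | 327/512 41/64 21/32 11/16 3/4 1 } → 1307/2048
val(BRBRBRRRBBRBB) = { 0 1/2 5/8 81/128 163/256 653/1024 1307/2048 | 327/512 41/64 21/32 11/16 3/4 1 } → 2615/4096
val(BRBRBRRRBBRBBB) = { 0 1/2 5/8 81/128 163/256 653/1024 1307/2048 2615/4096 | 327/512 41/64 21/32 11/16 3/4 1 } → 5231/8192
val(BRBRBRRRBBRBBBR) = { 0 1/2 5/8 81/128 163/256 653/1024 1307/2048 2615/4096 | 5231/8192 327/512 41/64 21/32 11/16 3/4 1 } → 10461/16384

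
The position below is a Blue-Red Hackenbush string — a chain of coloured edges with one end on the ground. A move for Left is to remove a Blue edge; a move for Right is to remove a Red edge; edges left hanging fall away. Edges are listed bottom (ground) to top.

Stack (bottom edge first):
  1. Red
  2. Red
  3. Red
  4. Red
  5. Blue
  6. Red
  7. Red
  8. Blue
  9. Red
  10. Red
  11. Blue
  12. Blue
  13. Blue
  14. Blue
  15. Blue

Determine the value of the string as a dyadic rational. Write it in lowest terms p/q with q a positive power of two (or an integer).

v(R) = { none | 0 } — -1
v(RR) = { none | -1, 0 } — -2
v(RRR) = { none | -2, -1, 0 } — -3
v(RRRR) = { none | -3, -2, -1, 0 } — -4
v(RRRRB) = { -4 | -3, -2, -1, 0 } — -7/2
v(RRRRBR) = { -4 | -7/2, -3, -2, -1, 0 } — -15/4
v(RRRRBRR) = { -4 | -15/4, -7/2, -3, -2, -1, 0 } — -31/8
v(RRRRBRRB) = { -4, -31/8 | -15/4, -7/2, -3, -2, -1, 0 } — -61/16
v(RRRRBRRBR) = { -4, -31/8 | -61/16, -15/4, -7/2, -3, -2, -1, 0 } — -123/32
v(RRRRBRRBRR) = { -4, -31/8 | -123/32, -61/16, -15/4, -7/2, -3, -2, -1, 0 } — -247/64
v(RRRRBRRBRRB) = { -4, -31/8, -247/64 | -123/32, -61/16, -15/4, -7/2, -3, -2, -1, 0 } — -493/128
v(RRRRBRRBRRBB) = { -4, -31/8, -247/64, -493/128 | -123/32, -61/16, -15/4, -7/2, -3, -2, -1, 0 } — -985/256
v(RRRRBRRBRRBBB) = { -4, -31/8, -247/64, -493/128, -985/256 | -123/32, -61/16, -15/4, -7/2, -3, -2, -1, 0 } — -1969/512
v(RRRRBRRBRRBBBB) = { -4, -31/8, -247/64, -493/128, -985/256, -1969/512 | -123/32, -61/16, -15/4, -7/2, -3, -2, -1, 0 } — -3937/1024
v(RRRRBRRBRRBBBBB) = { -4, -31/8, -247/64, -493/128, -985/256, -1969/512, -3937/1024 | -123/32, -61/16, -15/4, -7/2, -3, -2, -1, 0 } — -7873/2048

-7873/2048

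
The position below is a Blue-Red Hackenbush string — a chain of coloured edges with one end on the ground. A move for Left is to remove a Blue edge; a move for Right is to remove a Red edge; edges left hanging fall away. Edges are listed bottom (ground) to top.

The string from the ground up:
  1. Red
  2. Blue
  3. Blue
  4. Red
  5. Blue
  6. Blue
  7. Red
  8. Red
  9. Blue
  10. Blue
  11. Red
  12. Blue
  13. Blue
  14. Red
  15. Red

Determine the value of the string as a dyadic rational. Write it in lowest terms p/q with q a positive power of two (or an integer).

Recurse on prefixes of the 15-edge string Red Blue Blue Red Blue Blue Red Red Blue Blue Red Blue Blue Red Red:
1 of 15 · R · max L −∞ · min R 0 -> -1
2 of 15 · RB · max L -1 · min R 0 -> -1/2
3 of 15 · RBB · max L -1/2 · min R 0 -> -1/4
4 of 15 · RBBR · max L -1/2 · min R -1/4 -> -3/8
5 of 15 · RBBRB · max L -3/8 · min R -1/4 -> -5/16
6 of 15 · RBBRBB · max L -5/16 · min R -1/4 -> -9/32
7 of 15 · RBBRBBR · max L -5/16 · min R -9/32 -> -19/64
8 of 15 · RBBRBBRR · max L -5/16 · min R -19/64 -> -39/128
9 of 15 · RBBRBBRRB · max L -39/128 · min R -19/64 -> -77/256
10 of 15 · RBBRBBRRBB · max L -77/256 · min R -19/64 -> -153/512
11 of 15 · RBBRBBRRBBR · max L -77/256 · min R -153/512 -> -307/1024
12 of 15 · RBBRBBRRBBRB · max L -307/1024 · min R -153/512 -> -613/2048
13 of 15 · RBBRBBRRBBRBB · max L -613/2048 · min R -153/512 -> -1225/4096
14 of 15 · RBBRBBRRBBRBBR · max L -613/2048 · min R -1225/4096 -> -2451/8192
15 of 15 · RBBRBBRRBBRBBRR · max L -613/2048 · min R -2451/8192 -> -4903/16384

-4903/16384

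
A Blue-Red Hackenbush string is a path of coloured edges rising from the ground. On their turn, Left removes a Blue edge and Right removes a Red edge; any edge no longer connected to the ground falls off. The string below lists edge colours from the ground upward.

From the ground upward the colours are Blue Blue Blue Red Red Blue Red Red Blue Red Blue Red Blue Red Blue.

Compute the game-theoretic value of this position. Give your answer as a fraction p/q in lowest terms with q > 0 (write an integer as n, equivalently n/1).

9387/4096

v(B) = { 0 | · } → 1
v(BB) = { 0, 1 | · } → 2
v(BBB) = { 0, 1, 2 | · } → 3
v(BBBR) = { 0, 1, 2 | 3 } → 5/2
v(BBBRR) = { 0, 1, 2 | 5/2, 3 } → 9/4
v(BBBRRB) = { 0, 1, 2, 9/4 | 5/2, 3 } → 19/8
v(BBBRRBR) = { 0, 1, 2, 9/4 | 19/8, 5/2, 3 } → 37/16
v(BBBRRBRR) = { 0, 1, 2, 9/4 | 37/16, 19/8, 5/2, 3 } → 73/32
v(BBBRRBRRB) = { 0, 1, 2, 9/4, 73/32 | 37/16, 19/8, 5/2, 3 } → 147/64
v(BBBRRBRRBR) = { 0, 1, 2, 9/4, 73/32 | 147/64, 37/16, 19/8, 5/2, 3 } → 293/128
v(BBBRRBRRBRB) = { 0, 1, 2, 9/4, 73/32, 293/128 | 147/64, 37/16, 19/8, 5/2, 3 } → 587/256
v(BBBRRBRRBRBR) = { 0, 1, 2, 9/4, 73/32, 293/128 | 587/256, 147/64, 37/16, 19/8, 5/2, 3 } → 1173/512
v(BBBRRBRRBRBRB) = { 0, 1, 2, 9/4, 73/32, 293/128, 1173/512 | 587/256, 147/64, 37/16, 19/8, 5/2, 3 } → 2347/1024
v(BBBRRBRRBRBRBR) = { 0, 1, 2, 9/4, 73/32, 293/128, 1173/512 | 2347/1024, 587/256, 147/64, 37/16, 19/8, 5/2, 3 } → 4693/2048
v(BBBRRBRRBRBRBRB) = { 0, 1, 2, 9/4, 73/32, 293/128, 1173/512, 4693/2048 | 2347/1024, 587/256, 147/64, 37/16, 19/8, 5/2, 3 } → 9387/4096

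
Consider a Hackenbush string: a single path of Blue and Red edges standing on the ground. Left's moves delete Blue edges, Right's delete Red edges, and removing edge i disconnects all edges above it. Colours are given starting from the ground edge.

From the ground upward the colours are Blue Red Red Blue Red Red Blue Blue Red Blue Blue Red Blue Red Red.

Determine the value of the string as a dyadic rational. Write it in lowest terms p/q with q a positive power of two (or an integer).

g_1 [B]  L=[0]  R=[(no moves)]  — 1
g_2 [BR]  L=[0]  R=[1]  — 1/2
g_3 [BRR]  L=[0]  R=[1/2 1]  — 1/4
g_4 [BRRB]  L=[0 1/4]  R=[1/2 1]  — 3/8
g_5 [BRRBR]  L=[0 1/4]  R=[3/8 1/2 1]  — 5/16
g_6 [BRRBRR]  L=[0 1/4]  R=[5/16 3/8 1/2 1]  — 9/32
g_7 [BRRBRRB]  L=[0 1/4 9/32]  R=[5/16 3/8 1/2 1]  — 19/64
g_8 [BRRBRRBB]  L=[0 1/4 9/32 19/64]  R=[5/16 3/8 1/2 1]  — 39/128
g_9 [BRRBRRBBR]  L=[0 1/4 9/32 19/64]  R=[39/128 5/16 3/8 1/2 1]  — 77/256
g_10 [BRRBRRBBRB]  L=[0 1/4 9/32 19/64 77/256]  R=[39/128 5/16 3/8 1/2 1]  — 155/512
g_11 [BRRBRRBBRBB]  L=[0 1/4 9/32 19/64 77/256 155/512]  R=[39/128 5/16 3/8 1/2 1]  — 311/1024
g_12 [BRRBRRBBRBBR]  L=[0 1/4 9/32 19/64 77/256 155/512]  R=[311/1024 39/128 5/16 3/8 1/2 1]  — 621/2048
g_13 [BRRBRRBBRBBRB]  L=[0 1/4 9/32 19/64 77/256 155/512 621/2048]  R=[311/1024 39/128 5/16 3/8 1/2 1]  — 1243/4096
g_14 [BRRBRRBBRBBRBR]  L=[0 1/4 9/32 19/64 77/256 155/512 621/2048]  R=[1243/4096 311/1024 39/128 5/16 3/8 1/2 1]  — 2485/8192
g_15 [BRRBRRBBRBBRBRR]  L=[0 1/4 9/32 19/64 77/256 155/512 621/2048]  R=[2485/8192 1243/4096 311/1024 39/128 5/16 3/8 1/2 1]  — 4969/16384

4969/16384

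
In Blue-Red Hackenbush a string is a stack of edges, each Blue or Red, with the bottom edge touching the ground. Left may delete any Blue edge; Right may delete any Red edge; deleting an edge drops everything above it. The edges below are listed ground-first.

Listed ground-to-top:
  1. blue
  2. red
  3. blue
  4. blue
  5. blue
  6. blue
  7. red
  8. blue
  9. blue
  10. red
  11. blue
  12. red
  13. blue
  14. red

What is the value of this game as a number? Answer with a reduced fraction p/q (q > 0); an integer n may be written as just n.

7893/8192

v_1 [b]  L=[0]  R=[(no moves)]  -> 1
v_2 [br]  L=[0]  R=[1]  -> 1/2
v_3 [brb]  L=[0, 1/2]  R=[1]  -> 3/4
v_4 [brbb]  L=[0, 1/2, 3/4]  R=[1]  -> 7/8
v_5 [brbbb]  L=[0, 1/2, 3/4, 7/8]  R=[1]  -> 15/16
v_6 [brbbbb]  L=[0, 1/2, 3/4, 7/8, 15/16]  R=[1]  -> 31/32
v_7 [brbbbbr]  L=[0, 1/2, 3/4, 7/8, 15/16]  R=[31/32, 1]  -> 61/64
v_8 [brbbbbrb]  L=[0, 1/2, 3/4, 7/8, 15/16, 61/64]  R=[31/32, 1]  -> 123/128
v_9 [brbbbbrbb]  L=[0, 1/2, 3/4, 7/8, 15/16, 61/64, 123/128]  R=[31/32, 1]  -> 247/256
v_10 [brbbbbrbbr]  L=[0, 1/2, 3/4, 7/8, 15/16, 61/64, 123/128]  R=[247/256, 31/32, 1]  -> 493/512
v_11 [brbbbbrbbrb]  L=[0, 1/2, 3/4, 7/8, 15/16, 61/64, 123/128, 493/512]  R=[247/256, 31/32, 1]  -> 987/1024
v_12 [brbbbbrbbrbr]  L=[0, 1/2, 3/4, 7/8, 15/16, 61/64, 123/128, 493/512]  R=[987/1024, 247/256, 31/32, 1]  -> 1973/2048
v_13 [brbbbbrbbrbrb]  L=[0, 1/2, 3/4, 7/8, 15/16, 61/64, 123/128, 493/512, 1973/2048]  R=[987/1024, 247/256, 31/32, 1]  -> 3947/4096
v_14 [brbbbbrbbrbrbr]  L=[0, 1/2, 3/4, 7/8, 15/16, 61/64, 123/128, 493/512, 1973/2048]  R=[3947/4096, 987/1024, 247/256, 31/32, 1]  -> 7893/8192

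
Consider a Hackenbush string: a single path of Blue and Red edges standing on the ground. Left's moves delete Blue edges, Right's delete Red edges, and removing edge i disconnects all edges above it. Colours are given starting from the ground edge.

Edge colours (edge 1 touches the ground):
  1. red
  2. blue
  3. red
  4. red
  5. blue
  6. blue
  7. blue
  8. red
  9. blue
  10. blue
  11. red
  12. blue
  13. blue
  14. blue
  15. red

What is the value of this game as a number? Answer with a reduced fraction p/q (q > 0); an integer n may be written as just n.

-12579/16384

G_1 [r]  L=[—]  R=[0]  gives -1
G_2 [rb]  L=[-1]  R=[0]  gives -1/2
G_3 [rbr]  L=[-1]  R=[-1/2,0]  gives -3/4
G_4 [rbrr]  L=[-1]  R=[-3/4,-1/2,0]  gives -7/8
G_5 [rbrrb]  L=[-1,-7/8]  R=[-3/4,-1/2,0]  gives -13/16
G_6 [rbrrbb]  L=[-1,-7/8,-13/16]  R=[-3/4,-1/2,0]  gives -25/32
G_7 [rbrrbbb]  L=[-1,-7/8,-13/16,-25/32]  R=[-3/4,-1/2,0]  gives -49/64
G_8 [rbrrbbbr]  L=[-1,-7/8,-13/16,-25/32]  R=[-49/64,-3/4,-1/2,0]  gives -99/128
G_9 [rbrrbbbrb]  L=[-1,-7/8,-13/16,-25/32,-99/128]  R=[-49/64,-3/4,-1/2,0]  gives -197/256
G_10 [rbrrbbbrbb]  L=[-1,-7/8,-13/16,-25/32,-99/128,-197/256]  R=[-49/64,-3/4,-1/2,0]  gives -393/512
G_11 [rbrrbbbrbbr]  L=[-1,-7/8,-13/16,-25/32,-99/128,-197/256]  R=[-393/512,-49/64,-3/4,-1/2,0]  gives -787/1024
G_12 [rbrrbbbrbbrb]  L=[-1,-7/8,-13/16,-25/32,-99/128,-197/256,-787/1024]  R=[-393/512,-49/64,-3/4,-1/2,0]  gives -1573/2048
G_13 [rbrrbbbrbbrbb]  L=[-1,-7/8,-13/16,-25/32,-99/128,-197/256,-787/1024,-1573/2048]  R=[-393/512,-49/64,-3/4,-1/2,0]  gives -3145/4096
G_14 [rbrrbbbrbbrbbb]  L=[-1,-7/8,-13/16,-25/32,-99/128,-197/256,-787/1024,-1573/2048,-3145/4096]  R=[-393/512,-49/64,-3/4,-1/2,0]  gives -6289/8192
G_15 [rbrrbbbrbbrbbbr]  L=[-1,-7/8,-13/16,-25/32,-99/128,-197/256,-787/1024,-1573/2048,-3145/4096]  R=[-6289/8192,-393/512,-49/64,-3/4,-1/2,0]  gives -12579/16384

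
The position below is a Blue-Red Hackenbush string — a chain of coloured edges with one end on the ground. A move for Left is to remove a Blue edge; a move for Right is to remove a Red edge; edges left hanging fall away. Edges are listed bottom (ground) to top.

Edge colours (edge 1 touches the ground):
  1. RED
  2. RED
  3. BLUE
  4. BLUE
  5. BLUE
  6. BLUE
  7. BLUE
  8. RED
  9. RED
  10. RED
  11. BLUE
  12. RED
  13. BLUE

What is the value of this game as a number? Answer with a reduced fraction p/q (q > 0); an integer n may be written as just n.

-2165/2048

edge 1 of 13 (RED): {  | 0 } ⇒ -1
edge 2 of 13 (RED): {  | -1; 0 } ⇒ -2
edge 3 of 13 (BLUE): { -2 | -1; 0 } ⇒ -3/2
edge 4 of 13 (BLUE): { -2; -3/2 | -1; 0 } ⇒ -5/4
edge 5 of 13 (BLUE): { -2; -3/2; -5/4 | -1; 0 } ⇒ -9/8
edge 6 of 13 (BLUE): { -2; -3/2; -5/4; -9/8 | -1; 0 } ⇒ -17/16
edge 7 of 13 (BLUE): { -2; -3/2; -5/4; -9/8; -17/16 | -1; 0 } ⇒ -33/32
edge 8 of 13 (RED): { -2; -3/2; -5/4; -9/8; -17/16 | -33/32; -1; 0 } ⇒ -67/64
edge 9 of 13 (RED): { -2; -3/2; -5/4; -9/8; -17/16 | -67/64; -33/32; -1; 0 } ⇒ -135/128
edge 10 of 13 (RED): { -2; -3/2; -5/4; -9/8; -17/16 | -135/128; -67/64; -33/32; -1; 0 } ⇒ -271/256
edge 11 of 13 (BLUE): { -2; -3/2; -5/4; -9/8; -17/16; -271/256 | -135/128; -67/64; -33/32; -1; 0 } ⇒ -541/512
edge 12 of 13 (RED): { -2; -3/2; -5/4; -9/8; -17/16; -271/256 | -541/512; -135/128; -67/64; -33/32; -1; 0 } ⇒ -1083/1024
edge 13 of 13 (BLUE): { -2; -3/2; -5/4; -9/8; -17/16; -271/256; -1083/1024 | -541/512; -135/128; -67/64; -33/32; -1; 0 } ⇒ -2165/2048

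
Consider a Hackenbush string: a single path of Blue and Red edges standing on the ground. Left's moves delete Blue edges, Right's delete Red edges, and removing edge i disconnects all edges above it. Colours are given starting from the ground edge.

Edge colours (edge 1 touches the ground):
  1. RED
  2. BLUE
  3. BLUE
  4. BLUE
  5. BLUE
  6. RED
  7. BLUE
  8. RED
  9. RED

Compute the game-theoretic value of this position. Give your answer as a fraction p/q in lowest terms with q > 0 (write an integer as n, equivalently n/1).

-23/256

value(R) = { (no moves) | 0 } gives -1
value(RB) = { -1 | 0 } gives -1/2
value(RBB) = { -1 -1/2 | 0 } gives -1/4
value(RBBB) = { -1 -1/2 -1/4 | 0 } gives -1/8
value(RBBBB) = { -1 -1/2 -1/4 -1/8 | 0 } gives -1/16
value(RBBBBR) = { -1 -1/2 -1/4 -1/8 | -1/16 0 } gives -3/32
value(RBBBBRB) = { -1 -1/2 -1/4 -1/8 -3/32 | -1/16 0 } gives -5/64
value(RBBBBRBR) = { -1 -1/2 -1/4 -1/8 -3/32 | -5/64 -1/16 0 } gives -11/128
value(RBBBBRBRR) = { -1 -1/2 -1/4 -1/8 -3/32 | -11/128 -5/64 -1/16 0 } gives -23/256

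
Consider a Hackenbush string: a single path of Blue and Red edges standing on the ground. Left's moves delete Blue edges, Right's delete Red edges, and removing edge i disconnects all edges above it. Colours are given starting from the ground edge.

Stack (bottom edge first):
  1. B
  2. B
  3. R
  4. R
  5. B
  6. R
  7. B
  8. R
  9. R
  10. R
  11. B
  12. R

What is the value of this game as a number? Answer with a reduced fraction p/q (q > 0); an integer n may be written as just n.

1349/1024

B: Left { 0 }, Right { — } = simplest 1
BB: Left { 0,1 }, Right { — } = simplest 2
BBR: Left { 0,1 }, Right { 2 } = simplest 3/2
BBRR: Left { 0,1 }, Right { 3/2,2 } = simplest 5/4
BBRRB: Left { 0,1,5/4 }, Right { 3/2,2 } = simplest 11/8
BBRRBR: Left { 0,1,5/4 }, Right { 11/8,3/2,2 } = simplest 21/16
BBRRBRB: Left { 0,1,5/4,21/16 }, Right { 11/8,3/2,2 } = simplest 43/32
BBRRBRBR: Left { 0,1,5/4,21/16 }, Right { 43/32,11/8,3/2,2 } = simplest 85/64
BBRRBRBRR: Left { 0,1,5/4,21/16 }, Right { 85/64,43/32,11/8,3/2,2 } = simplest 169/128
BBRRBRBRRR: Left { 0,1,5/4,21/16 }, Right { 169/128,85/64,43/32,11/8,3/2,2 } = simplest 337/256
BBRRBRBRRRB: Left { 0,1,5/4,21/16,337/256 }, Right { 169/128,85/64,43/32,11/8,3/2,2 } = simplest 675/512
BBRRBRBRRRBR: Left { 0,1,5/4,21/16,337/256 }, Right { 675/512,169/128,85/64,43/32,11/8,3/2,2 } = simplest 1349/1024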